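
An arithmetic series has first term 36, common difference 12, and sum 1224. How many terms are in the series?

Using S = n/2 × [2a + (n-1)d]
1224 = n/2 × [2(36) + (n-1)(12)]
1224 = n/2 × [72 + 12n - 12]
2448 = n × [60 + 12n]
12n² + (60)n - 2448 = 0
Discriminant: Δ = (60)² - 4(12)(-2448) = 3600 + 117504 = 121104
√Δ = 348
n = [-(60) + √Δ] / (2·12) = (-60 + 348) / 24 = 288 / 24 = 12
(The negative root is discarded since n must be a positive integer.)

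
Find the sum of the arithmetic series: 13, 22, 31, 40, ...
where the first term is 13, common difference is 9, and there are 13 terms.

Sₙ = n/2 × (first + last)
Last term = a + (n-1)d = 13 + (13-1)×9 = 121
S_13 = 13/2 × (13 + 121)
S_13 = 13/2 × 134 = 871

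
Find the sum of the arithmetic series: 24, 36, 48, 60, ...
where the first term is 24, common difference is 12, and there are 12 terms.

Sₙ = n/2 × (first + last)
Last term = a + (n-1)d = 24 + (12-1)×12 = 156
S_12 = 12/2 × (24 + 156)
S_12 = 12/2 × 180 = 1080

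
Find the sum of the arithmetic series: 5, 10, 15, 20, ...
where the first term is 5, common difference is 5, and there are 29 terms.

Sₙ = n/2 × (first + last)
Last term = a + (n-1)d = 5 + (29-1)×5 = 145
S_29 = 29/2 × (5 + 145)
S_29 = 29/2 × 150 = 2175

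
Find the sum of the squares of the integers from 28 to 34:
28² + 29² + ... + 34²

Use ∑_{k=1}^{n} k² = n(n+1)(2n+1)/6, then subtract the first 27 terms.
∑_{k=1}^{34} k² = 34×35×69/6 = 13685
∑_{k=1}^{27} k² = 27×28×55/6 = 6930
∑_{k=28}^{34} k² = 13685 - 6930 = 6755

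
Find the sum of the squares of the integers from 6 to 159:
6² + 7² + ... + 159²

Use ∑_{k=1}^{n} k² = n(n+1)(2n+1)/6, then subtract the first 5 terms.
∑_{k=1}^{159} k² = 159×160×319/6 = 1352560
∑_{k=1}^{5} k² = 5×6×11/6 = 55
∑_{k=6}^{159} k² = 1352560 - 55 = 1352505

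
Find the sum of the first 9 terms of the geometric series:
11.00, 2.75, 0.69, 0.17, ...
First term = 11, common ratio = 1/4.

Sₙ = a(1 - rⁿ) / (1 - r)
S_9 = 11(1 - (1/4)^9) / (1 - (1/4))
S_9 = 11(1 - (1/262144)) / (3/4)
S_9 = 961191/65536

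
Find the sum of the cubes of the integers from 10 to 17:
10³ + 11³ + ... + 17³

Use ∑_{k=1}^{n} k³ = [n(n+1)/2]², then subtract the first 9 terms.
∑_{k=1}^{17} k³ = [17×18/2]² = 153² = 23409
∑_{k=1}^{9} k³ = [9×10/2]² = 45² = 2025
∑_{k=10}^{17} k³ = 23409 - 2025 = 21384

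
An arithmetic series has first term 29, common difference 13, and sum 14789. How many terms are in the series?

Using S = n/2 × [2a + (n-1)d]
14789 = n/2 × [2(29) + (n-1)(13)]
14789 = n/2 × [58 + 13n - 13]
29578 = n × [45 + 13n]
13n² + (45)n - 29578 = 0
Discriminant: Δ = (45)² - 4(13)(-29578) = 2025 + 1538056 = 1540081
√Δ = 1241
n = [-(45) + √Δ] / (2·13) = (-45 + 1241) / 26 = 1196 / 26 = 46
(The negative root is discarded since n must be a positive integer.)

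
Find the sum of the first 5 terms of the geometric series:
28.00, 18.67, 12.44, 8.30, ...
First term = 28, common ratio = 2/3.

Sₙ = a(1 - rⁿ) / (1 - r)
S_5 = 28(1 - (2/3)^5) / (1 - (2/3))
S_5 = 28(1 - (32/243)) / (1/3)
S_5 = 5908/81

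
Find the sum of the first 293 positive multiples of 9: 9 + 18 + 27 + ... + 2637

Factor out 9: = 9(1 + 2 + ... + 293) = 9 × n(n+1)/2
= 9 × 293×294/2
= 9 × 43071
= 387639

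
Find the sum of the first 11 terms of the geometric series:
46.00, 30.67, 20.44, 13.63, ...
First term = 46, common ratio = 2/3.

Sₙ = a(1 - rⁿ) / (1 - r)
S_11 = 46(1 - (2/3)^11) / (1 - (2/3))
S_11 = 46(1 - (2048/177147)) / (1/3)
S_11 = 8054554/59049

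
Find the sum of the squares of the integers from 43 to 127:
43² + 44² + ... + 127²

Use ∑_{k=1}^{n} k² = n(n+1)(2n+1)/6, then subtract the first 42 terms.
∑_{k=1}^{127} k² = 127×128×255/6 = 690880
∑_{k=1}^{42} k² = 42×43×85/6 = 25585
∑_{k=43}^{127} k² = 690880 - 25585 = 665295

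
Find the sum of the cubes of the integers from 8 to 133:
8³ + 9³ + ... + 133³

Use ∑_{k=1}^{n} k³ = [n(n+1)/2]², then subtract the first 7 terms.
∑_{k=1}^{133} k³ = [133×134/2]² = 8911² = 79405921
∑_{k=1}^{7} k³ = [7×8/2]² = 28² = 784
∑_{k=8}^{133} k³ = 79405921 - 784 = 79405137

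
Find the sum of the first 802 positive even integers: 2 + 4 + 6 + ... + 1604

Sum of first n even numbers = n(n+1)
= 802×803
= 644006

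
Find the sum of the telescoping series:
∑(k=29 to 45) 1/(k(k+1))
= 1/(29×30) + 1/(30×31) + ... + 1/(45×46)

Partial fractions: 1/(k(k+1)) = 1/k - 1/(k+1)
The series telescopes:
= (1/29 - 1/30) + (1/30 - 1/31) + ... + (1/45 - 1/46)
= 1/29 - 1/46
= 17/1334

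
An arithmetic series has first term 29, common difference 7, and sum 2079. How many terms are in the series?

Using S = n/2 × [2a + (n-1)d]
2079 = n/2 × [2(29) + (n-1)(7)]
2079 = n/2 × [58 + 7n - 7]
4158 = n × [51 + 7n]
7n² + (51)n - 4158 = 0
Discriminant: Δ = (51)² - 4(7)(-4158) = 2601 + 116424 = 119025
√Δ = 345
n = [-(51) + √Δ] / (2·7) = (-51 + 345) / 14 = 294 / 14 = 21
(The negative root is discarded since n must be a positive integer.)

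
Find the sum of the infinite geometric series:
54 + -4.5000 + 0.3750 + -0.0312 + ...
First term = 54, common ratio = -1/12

For |r| < 1, S = a / (1 - r)
S = 54 / (1 - (-1/12))
S = 54 / (13/12)
S = 648/13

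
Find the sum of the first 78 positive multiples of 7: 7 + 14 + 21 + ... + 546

Factor out 7: = 7(1 + 2 + ... + 78) = 7 × n(n+1)/2
= 7 × 78×79/2
= 7 × 3081
= 21567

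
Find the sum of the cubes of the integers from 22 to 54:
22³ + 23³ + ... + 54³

Use ∑_{k=1}^{n} k³ = [n(n+1)/2]², then subtract the first 21 terms.
∑_{k=1}^{54} k³ = [54×55/2]² = 1485² = 2205225
∑_{k=1}^{21} k³ = [21×22/2]² = 231² = 53361
∑_{k=22}^{54} k³ = 2205225 - 53361 = 2151864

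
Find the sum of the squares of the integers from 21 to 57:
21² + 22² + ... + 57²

Use ∑_{k=1}^{n} k² = n(n+1)(2n+1)/6, then subtract the first 20 terms.
∑_{k=1}^{57} k² = 57×58×115/6 = 63365
∑_{k=1}^{20} k² = 20×21×41/6 = 2870
∑_{k=21}^{57} k² = 63365 - 2870 = 60495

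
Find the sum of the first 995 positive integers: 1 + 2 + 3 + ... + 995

Formula: ∑k = n(n+1)/2
= 995×996/2
= 991020/2
= 495510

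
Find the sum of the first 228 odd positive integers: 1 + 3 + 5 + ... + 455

Sum of first n odd numbers = n²
= 228²
= 51984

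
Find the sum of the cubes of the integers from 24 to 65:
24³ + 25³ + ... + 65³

Use ∑_{k=1}^{n} k³ = [n(n+1)/2]², then subtract the first 23 terms.
∑_{k=1}^{65} k³ = [65×66/2]² = 2145² = 4601025
∑_{k=1}^{23} k³ = [23×24/2]² = 276² = 76176
∑_{k=24}^{65} k³ = 4601025 - 76176 = 4524849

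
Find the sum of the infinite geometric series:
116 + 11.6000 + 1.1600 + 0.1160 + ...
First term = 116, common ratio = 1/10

For |r| < 1, S = a / (1 - r)
S = 116 / (1 - (1/10))
S = 116 / (9/10)
S = 1160/9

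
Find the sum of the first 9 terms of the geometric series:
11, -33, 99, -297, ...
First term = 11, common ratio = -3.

Sₙ = a(1 - rⁿ) / (1 - r)
S_9 = 11(1 - (-3)^9) / (1 - (-3))
S_9 = 11(1 - (-19683)) / (4)
S_9 = 54131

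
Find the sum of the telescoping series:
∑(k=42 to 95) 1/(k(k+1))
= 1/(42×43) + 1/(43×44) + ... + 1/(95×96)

Partial fractions: 1/(k(k+1)) = 1/k - 1/(k+1)
The series telescopes:
= (1/42 - 1/43) + (1/43 - 1/44) + ... + (1/95 - 1/96)
= 1/42 - 1/96
= 3/224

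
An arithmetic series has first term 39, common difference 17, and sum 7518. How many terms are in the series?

Using S = n/2 × [2a + (n-1)d]
7518 = n/2 × [2(39) + (n-1)(17)]
7518 = n/2 × [78 + 17n - 17]
15036 = n × [61 + 17n]
17n² + (61)n - 15036 = 0
Discriminant: Δ = (61)² - 4(17)(-15036) = 3721 + 1022448 = 1026169
√Δ = 1013
n = [-(61) + √Δ] / (2·17) = (-61 + 1013) / 34 = 952 / 34 = 28
(The negative root is discarded since n must be a positive integer.)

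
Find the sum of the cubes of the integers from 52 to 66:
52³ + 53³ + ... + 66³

Use ∑_{k=1}^{n} k³ = [n(n+1)/2]², then subtract the first 51 terms.
∑_{k=1}^{66} k³ = [66×67/2]² = 2211² = 4888521
∑_{k=1}^{51} k³ = [51×52/2]² = 1326² = 1758276
∑_{k=52}^{66} k³ = 4888521 - 1758276 = 3130245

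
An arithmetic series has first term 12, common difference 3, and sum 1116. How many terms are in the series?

Using S = n/2 × [2a + (n-1)d]
1116 = n/2 × [2(12) + (n-1)(3)]
1116 = n/2 × [24 + 3n - 3]
2232 = n × [21 + 3n]
3n² + (21)n - 2232 = 0
Discriminant: Δ = (21)² - 4(3)(-2232) = 441 + 26784 = 27225
√Δ = 165
n = [-(21) + √Δ] / (2·3) = (-21 + 165) / 6 = 144 / 6 = 24
(The negative root is discarded since n must be a positive integer.)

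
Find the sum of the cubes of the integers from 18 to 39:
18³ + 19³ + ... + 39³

Use ∑_{k=1}^{n} k³ = [n(n+1)/2]², then subtract the first 17 terms.
∑_{k=1}^{39} k³ = [39×40/2]² = 780² = 608400
∑_{k=1}^{17} k³ = [17×18/2]² = 153² = 23409
∑_{k=18}^{39} k³ = 608400 - 23409 = 584991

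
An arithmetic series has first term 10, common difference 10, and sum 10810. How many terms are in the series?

Using S = n/2 × [2a + (n-1)d]
10810 = n/2 × [2(10) + (n-1)(10)]
10810 = n/2 × [20 + 10n - 10]
21620 = n × [10 + 10n]
10n² + (10)n - 21620 = 0
Discriminant: Δ = (10)² - 4(10)(-21620) = 100 + 864800 = 864900
√Δ = 930
n = [-(10) + √Δ] / (2·10) = (-10 + 930) / 20 = 920 / 20 = 46
(The negative root is discarded since n must be a positive integer.)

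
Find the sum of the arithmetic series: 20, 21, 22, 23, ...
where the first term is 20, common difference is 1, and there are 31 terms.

Sₙ = n/2 × (first + last)
Last term = a + (n-1)d = 20 + (31-1)×1 = 50
S_31 = 31/2 × (20 + 50)
S_31 = 31/2 × 70 = 1085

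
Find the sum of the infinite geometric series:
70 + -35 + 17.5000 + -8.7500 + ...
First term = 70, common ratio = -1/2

For |r| < 1, S = a / (1 - r)
S = 70 / (1 - (-1/2))
S = 70 / (3/2)
S = 140/3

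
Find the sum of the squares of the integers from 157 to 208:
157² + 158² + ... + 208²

Use ∑_{k=1}^{n} k² = n(n+1)(2n+1)/6, then subtract the first 156 terms.
∑_{k=1}^{208} k² = 208×209×417/6 = 3021304
∑_{k=1}^{156} k² = 156×157×313/6 = 1277666
∑_{k=157}^{208} k² = 3021304 - 1277666 = 1743638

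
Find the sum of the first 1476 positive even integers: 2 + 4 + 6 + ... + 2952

Sum of first n even numbers = n(n+1)
= 1476×1477
= 2180052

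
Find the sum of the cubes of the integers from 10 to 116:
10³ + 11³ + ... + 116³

Use ∑_{k=1}^{n} k³ = [n(n+1)/2]², then subtract the first 9 terms.
∑_{k=1}^{116} k³ = [116×117/2]² = 6786² = 46049796
∑_{k=1}^{9} k³ = [9×10/2]² = 45² = 2025
∑_{k=10}^{116} k³ = 46049796 - 2025 = 46047771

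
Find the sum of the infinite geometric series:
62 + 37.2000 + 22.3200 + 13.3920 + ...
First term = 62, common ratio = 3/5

For |r| < 1, S = a / (1 - r)
S = 62 / (1 - (3/5))
S = 62 / (2/5)
S = 155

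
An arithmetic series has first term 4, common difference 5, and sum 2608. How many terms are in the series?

Using S = n/2 × [2a + (n-1)d]
2608 = n/2 × [2(4) + (n-1)(5)]
2608 = n/2 × [8 + 5n - 5]
5216 = n × [3 + 5n]
5n² + (3)n - 5216 = 0
Discriminant: Δ = (3)² - 4(5)(-5216) = 9 + 104320 = 104329
√Δ = 323
n = [-(3) + √Δ] / (2·5) = (-3 + 323) / 10 = 320 / 10 = 32
(The negative root is discarded since n must be a positive integer.)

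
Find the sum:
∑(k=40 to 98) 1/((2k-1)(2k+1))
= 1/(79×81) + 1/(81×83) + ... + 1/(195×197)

Partial fractions: 1/((2k-1)(2k+1)) = (1/2)[1/(2k-1) - 1/(2k+1)]
The series telescopes:
= (1/2)[1/79 - 1/197]
= 59/15563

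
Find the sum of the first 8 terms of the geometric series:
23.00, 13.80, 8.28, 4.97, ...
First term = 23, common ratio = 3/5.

Sₙ = a(1 - rⁿ) / (1 - r)
S_8 = 23(1 - (3/5)^8) / (1 - (3/5))
S_8 = 23(1 - (6561/390625)) / (2/5)
S_8 = 4416736/78125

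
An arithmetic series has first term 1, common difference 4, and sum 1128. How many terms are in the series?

Using S = n/2 × [2a + (n-1)d]
1128 = n/2 × [2(1) + (n-1)(4)]
1128 = n/2 × [2 + 4n - 4]
2256 = n × [-2 + 4n]
4n² + (-2)n - 2256 = 0
Discriminant: Δ = (-2)² - 4(4)(-2256) = 4 + 36096 = 36100
√Δ = 190
n = [-(-2) + √Δ] / (2·4) = (2 + 190) / 8 = 192 / 8 = 24
(The negative root is discarded since n must be a positive integer.)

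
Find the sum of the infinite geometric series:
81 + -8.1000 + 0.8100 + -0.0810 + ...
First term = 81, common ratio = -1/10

For |r| < 1, S = a / (1 - r)
S = 81 / (1 - (-1/10))
S = 81 / (11/10)
S = 810/11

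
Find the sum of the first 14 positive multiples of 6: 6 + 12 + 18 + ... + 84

Factor out 6: = 6(1 + 2 + ... + 14) = 6 × n(n+1)/2
= 6 × 14×15/2
= 6 × 105
= 630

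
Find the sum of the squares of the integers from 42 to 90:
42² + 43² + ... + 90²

Use ∑_{k=1}^{n} k² = n(n+1)(2n+1)/6, then subtract the first 41 terms.
∑_{k=1}^{90} k² = 90×91×181/6 = 247065
∑_{k=1}^{41} k² = 41×42×83/6 = 23821
∑_{k=42}^{90} k² = 247065 - 23821 = 223244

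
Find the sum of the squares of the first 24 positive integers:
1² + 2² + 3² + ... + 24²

Formula: ∑k² = n(n+1)(2n+1)/6
= 24×25×49/6
= 29400/6
= 4900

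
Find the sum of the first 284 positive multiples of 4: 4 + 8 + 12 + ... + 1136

Factor out 4: = 4(1 + 2 + ... + 284) = 4 × n(n+1)/2
= 4 × 284×285/2
= 4 × 40470
= 161880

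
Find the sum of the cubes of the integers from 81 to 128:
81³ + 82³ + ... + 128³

Use ∑_{k=1}^{n} k³ = [n(n+1)/2]², then subtract the first 80 terms.
∑_{k=1}^{128} k³ = [128×129/2]² = 8256² = 68161536
∑_{k=1}^{80} k³ = [80×81/2]² = 3240² = 10497600
∑_{k=81}^{128} k³ = 68161536 - 10497600 = 57663936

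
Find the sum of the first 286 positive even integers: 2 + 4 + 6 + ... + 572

Sum of first n even numbers = n(n+1)
= 286×287
= 82082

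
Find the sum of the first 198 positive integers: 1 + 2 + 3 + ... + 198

Formula: ∑k = n(n+1)/2
= 198×199/2
= 39402/2
= 19701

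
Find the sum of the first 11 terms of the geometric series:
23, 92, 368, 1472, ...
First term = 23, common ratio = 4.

Sₙ = a(1 - rⁿ) / (1 - r)
S_11 = 23(1 - 4^11) / (1 - 4)
S_11 = 23(1 - 4194304) / (-3)
S_11 = 32156323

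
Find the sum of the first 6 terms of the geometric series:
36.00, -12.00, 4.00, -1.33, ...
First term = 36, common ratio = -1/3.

Sₙ = a(1 - rⁿ) / (1 - r)
S_6 = 36(1 - (-1/3)^6) / (1 - (-1/3))
S_6 = 36(1 - (1/729)) / (4/3)
S_6 = 728/27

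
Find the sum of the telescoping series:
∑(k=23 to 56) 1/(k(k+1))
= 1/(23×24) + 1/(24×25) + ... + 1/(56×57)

Partial fractions: 1/(k(k+1)) = 1/k - 1/(k+1)
The series telescopes:
= (1/23 - 1/24) + (1/24 - 1/25) + ... + (1/56 - 1/57)
= 1/23 - 1/57
= 34/1311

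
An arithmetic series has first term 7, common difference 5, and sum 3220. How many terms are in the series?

Using S = n/2 × [2a + (n-1)d]
3220 = n/2 × [2(7) + (n-1)(5)]
3220 = n/2 × [14 + 5n - 5]
6440 = n × [9 + 5n]
5n² + (9)n - 6440 = 0
Discriminant: Δ = (9)² - 4(5)(-6440) = 81 + 128800 = 128881
√Δ = 359
n = [-(9) + √Δ] / (2·5) = (-9 + 359) / 10 = 350 / 10 = 35
(The negative root is discarded since n must be a positive integer.)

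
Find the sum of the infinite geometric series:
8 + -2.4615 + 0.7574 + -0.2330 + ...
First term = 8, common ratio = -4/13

For |r| < 1, S = a / (1 - r)
S = 8 / (1 - (-4/13))
S = 8 / (17/13)
S = 104/17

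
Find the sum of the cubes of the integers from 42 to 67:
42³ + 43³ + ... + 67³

Use ∑_{k=1}^{n} k³ = [n(n+1)/2]², then subtract the first 41 terms.
∑_{k=1}^{67} k³ = [67×68/2]² = 2278² = 5189284
∑_{k=1}^{41} k³ = [41×42/2]² = 861² = 741321
∑_{k=42}^{67} k³ = 5189284 - 741321 = 4447963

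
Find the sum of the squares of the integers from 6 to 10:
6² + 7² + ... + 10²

Use ∑_{k=1}^{n} k² = n(n+1)(2n+1)/6, then subtract the first 5 terms.
∑_{k=1}^{10} k² = 10×11×21/6 = 385
∑_{k=1}^{5} k² = 5×6×11/6 = 55
∑_{k=6}^{10} k² = 385 - 55 = 330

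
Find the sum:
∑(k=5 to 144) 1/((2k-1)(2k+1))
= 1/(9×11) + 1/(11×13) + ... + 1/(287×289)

Partial fractions: 1/((2k-1)(2k+1)) = (1/2)[1/(2k-1) - 1/(2k+1)]
The series telescopes:
= (1/2)[1/9 - 1/289]
= 140/2601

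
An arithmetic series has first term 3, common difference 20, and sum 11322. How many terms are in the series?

Using S = n/2 × [2a + (n-1)d]
11322 = n/2 × [2(3) + (n-1)(20)]
11322 = n/2 × [6 + 20n - 20]
22644 = n × [-14 + 20n]
20n² + (-14)n - 22644 = 0
Discriminant: Δ = (-14)² - 4(20)(-22644) = 196 + 1811520 = 1811716
√Δ = 1346
n = [-(-14) + √Δ] / (2·20) = (14 + 1346) / 40 = 1360 / 40 = 34
(The negative root is discarded since n must be a positive integer.)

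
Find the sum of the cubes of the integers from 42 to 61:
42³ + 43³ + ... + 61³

Use ∑_{k=1}^{n} k³ = [n(n+1)/2]², then subtract the first 41 terms.
∑_{k=1}^{61} k³ = [61×62/2]² = 1891² = 3575881
∑_{k=1}^{41} k³ = [41×42/2]² = 861² = 741321
∑_{k=42}^{61} k³ = 3575881 - 741321 = 2834560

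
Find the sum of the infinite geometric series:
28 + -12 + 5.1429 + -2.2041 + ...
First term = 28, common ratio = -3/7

For |r| < 1, S = a / (1 - r)
S = 28 / (1 - (-3/7))
S = 28 / (10/7)
S = 98/5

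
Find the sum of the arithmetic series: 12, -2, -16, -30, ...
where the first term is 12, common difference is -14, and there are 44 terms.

Sₙ = n/2 × (first + last)
Last term = a + (n-1)d = 12 + (44-1)×(-14) = -590
S_44 = 44/2 × (12 + (-590))
S_44 = 44/2 × (-578) = -12716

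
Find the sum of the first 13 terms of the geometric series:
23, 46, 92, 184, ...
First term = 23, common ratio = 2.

Sₙ = a(1 - rⁿ) / (1 - r)
S_13 = 23(1 - 2^13) / (1 - 2)
S_13 = 23(1 - 8192) / (-1)
S_13 = 188393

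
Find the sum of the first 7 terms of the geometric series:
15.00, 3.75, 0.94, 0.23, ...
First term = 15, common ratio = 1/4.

Sₙ = a(1 - rⁿ) / (1 - r)
S_7 = 15(1 - (1/4)^7) / (1 - (1/4))
S_7 = 15(1 - (1/16384)) / (3/4)
S_7 = 81915/4096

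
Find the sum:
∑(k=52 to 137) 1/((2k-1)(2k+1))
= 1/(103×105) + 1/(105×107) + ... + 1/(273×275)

Partial fractions: 1/((2k-1)(2k+1)) = (1/2)[1/(2k-1) - 1/(2k+1)]
The series telescopes:
= (1/2)[1/103 - 1/275]
= 86/28325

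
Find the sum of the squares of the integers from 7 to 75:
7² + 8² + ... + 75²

Use ∑_{k=1}^{n} k² = n(n+1)(2n+1)/6, then subtract the first 6 terms.
∑_{k=1}^{75} k² = 75×76×151/6 = 143450
∑_{k=1}^{6} k² = 6×7×13/6 = 91
∑_{k=7}^{75} k² = 143450 - 91 = 143359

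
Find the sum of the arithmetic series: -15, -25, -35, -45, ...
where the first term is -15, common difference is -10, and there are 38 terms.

Sₙ = n/2 × (first + last)
Last term = a + (n-1)d = -15 + (38-1)×(-10) = -385
S_38 = 38/2 × (-15 + (-385))
S_38 = 38/2 × (-400) = -7600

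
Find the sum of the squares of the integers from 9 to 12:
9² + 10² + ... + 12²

Use ∑_{k=1}^{n} k² = n(n+1)(2n+1)/6, then subtract the first 8 terms.
∑_{k=1}^{12} k² = 12×13×25/6 = 650
∑_{k=1}^{8} k² = 8×9×17/6 = 204
∑_{k=9}^{12} k² = 650 - 204 = 446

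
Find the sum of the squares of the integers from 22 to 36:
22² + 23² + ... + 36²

Use ∑_{k=1}^{n} k² = n(n+1)(2n+1)/6, then subtract the first 21 terms.
∑_{k=1}^{36} k² = 36×37×73/6 = 16206
∑_{k=1}^{21} k² = 21×22×43/6 = 3311
∑_{k=22}^{36} k² = 16206 - 3311 = 12895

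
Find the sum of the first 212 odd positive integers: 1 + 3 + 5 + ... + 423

Sum of first n odd numbers = n²
= 212²
= 44944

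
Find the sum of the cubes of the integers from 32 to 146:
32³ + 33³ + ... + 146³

Use ∑_{k=1}^{n} k³ = [n(n+1)/2]², then subtract the first 31 terms.
∑_{k=1}^{146} k³ = [146×147/2]² = 10731² = 115154361
∑_{k=1}^{31} k³ = [31×32/2]² = 496² = 246016
∑_{k=32}^{146} k³ = 115154361 - 246016 = 114908345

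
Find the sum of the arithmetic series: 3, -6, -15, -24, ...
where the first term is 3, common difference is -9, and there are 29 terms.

Sₙ = n/2 × (first + last)
Last term = a + (n-1)d = 3 + (29-1)×(-9) = -249
S_29 = 29/2 × (3 + (-249))
S_29 = 29/2 × (-246) = -3567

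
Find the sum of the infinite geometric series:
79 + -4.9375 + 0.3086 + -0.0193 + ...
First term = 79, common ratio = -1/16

For |r| < 1, S = a / (1 - r)
S = 79 / (1 - (-1/16))
S = 79 / (17/16)
S = 1264/17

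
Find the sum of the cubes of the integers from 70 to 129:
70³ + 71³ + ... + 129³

Use ∑_{k=1}^{n} k³ = [n(n+1)/2]², then subtract the first 69 terms.
∑_{k=1}^{129} k³ = [129×130/2]² = 8385² = 70308225
∑_{k=1}^{69} k³ = [69×70/2]² = 2415² = 5832225
∑_{k=70}^{129} k³ = 70308225 - 5832225 = 64476000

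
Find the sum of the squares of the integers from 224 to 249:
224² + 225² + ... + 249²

Use ∑_{k=1}^{n} k² = n(n+1)(2n+1)/6, then subtract the first 223 terms.
∑_{k=1}^{249} k² = 249×250×499/6 = 5177125
∑_{k=1}^{223} k² = 223×224×447/6 = 3721424
∑_{k=224}^{249} k² = 5177125 - 3721424 = 1455701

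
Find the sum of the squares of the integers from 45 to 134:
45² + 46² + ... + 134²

Use ∑_{k=1}^{n} k² = n(n+1)(2n+1)/6, then subtract the first 44 terms.
∑_{k=1}^{134} k² = 134×135×269/6 = 811035
∑_{k=1}^{44} k² = 44×45×89/6 = 29370
∑_{k=45}^{134} k² = 811035 - 29370 = 781665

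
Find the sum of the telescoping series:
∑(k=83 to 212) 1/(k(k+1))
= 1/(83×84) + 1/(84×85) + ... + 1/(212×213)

Partial fractions: 1/(k(k+1)) = 1/k - 1/(k+1)
The series telescopes:
= (1/83 - 1/84) + (1/84 - 1/85) + ... + (1/212 - 1/213)
= 1/83 - 1/213
= 130/17679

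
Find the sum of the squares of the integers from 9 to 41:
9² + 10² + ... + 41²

Use ∑_{k=1}^{n} k² = n(n+1)(2n+1)/6, then subtract the first 8 terms.
∑_{k=1}^{41} k² = 41×42×83/6 = 23821
∑_{k=1}^{8} k² = 8×9×17/6 = 204
∑_{k=9}^{41} k² = 23821 - 204 = 23617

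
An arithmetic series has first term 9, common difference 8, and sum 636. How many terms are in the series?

Using S = n/2 × [2a + (n-1)d]
636 = n/2 × [2(9) + (n-1)(8)]
636 = n/2 × [18 + 8n - 8]
1272 = n × [10 + 8n]
8n² + (10)n - 1272 = 0
Discriminant: Δ = (10)² - 4(8)(-1272) = 100 + 40704 = 40804
√Δ = 202
n = [-(10) + √Δ] / (2·8) = (-10 + 202) / 16 = 192 / 16 = 12
(The negative root is discarded since n must be a positive integer.)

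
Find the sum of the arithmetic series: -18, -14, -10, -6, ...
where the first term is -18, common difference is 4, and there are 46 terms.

Sₙ = n/2 × (first + last)
Last term = a + (n-1)d = -18 + (46-1)×4 = 162
S_46 = 46/2 × (-18 + 162)
S_46 = 46/2 × 144 = 3312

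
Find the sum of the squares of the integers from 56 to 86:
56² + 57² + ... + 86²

Use ∑_{k=1}^{n} k² = n(n+1)(2n+1)/6, then subtract the first 55 terms.
∑_{k=1}^{86} k² = 86×87×173/6 = 215731
∑_{k=1}^{55} k² = 55×56×111/6 = 56980
∑_{k=56}^{86} k² = 215731 - 56980 = 158751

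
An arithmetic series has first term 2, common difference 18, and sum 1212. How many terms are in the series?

Using S = n/2 × [2a + (n-1)d]
1212 = n/2 × [2(2) + (n-1)(18)]
1212 = n/2 × [4 + 18n - 18]
2424 = n × [-14 + 18n]
18n² + (-14)n - 2424 = 0
Discriminant: Δ = (-14)² - 4(18)(-2424) = 196 + 174528 = 174724
√Δ = 418
n = [-(-14) + √Δ] / (2·18) = (14 + 418) / 36 = 432 / 36 = 12
(The negative root is discarded since n must be a positive integer.)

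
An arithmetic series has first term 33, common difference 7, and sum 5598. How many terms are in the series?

Using S = n/2 × [2a + (n-1)d]
5598 = n/2 × [2(33) + (n-1)(7)]
5598 = n/2 × [66 + 7n - 7]
11196 = n × [59 + 7n]
7n² + (59)n - 11196 = 0
Discriminant: Δ = (59)² - 4(7)(-11196) = 3481 + 313488 = 316969
√Δ = 563
n = [-(59) + √Δ] / (2·7) = (-59 + 563) / 14 = 504 / 14 = 36
(The negative root is discarded since n must be a positive integer.)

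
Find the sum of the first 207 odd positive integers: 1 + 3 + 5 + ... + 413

Sum of first n odd numbers = n²
= 207²
= 42849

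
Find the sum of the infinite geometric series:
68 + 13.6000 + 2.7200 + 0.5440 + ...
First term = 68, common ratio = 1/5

For |r| < 1, S = a / (1 - r)
S = 68 / (1 - (1/5))
S = 68 / (4/5)
S = 85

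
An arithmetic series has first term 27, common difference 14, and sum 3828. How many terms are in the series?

Using S = n/2 × [2a + (n-1)d]
3828 = n/2 × [2(27) + (n-1)(14)]
3828 = n/2 × [54 + 14n - 14]
7656 = n × [40 + 14n]
14n² + (40)n - 7656 = 0
Discriminant: Δ = (40)² - 4(14)(-7656) = 1600 + 428736 = 430336
√Δ = 656
n = [-(40) + √Δ] / (2·14) = (-40 + 656) / 28 = 616 / 28 = 22
(The negative root is discarded since n must be a positive integer.)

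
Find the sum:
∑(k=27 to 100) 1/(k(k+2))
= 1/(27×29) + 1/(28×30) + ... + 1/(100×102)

Partial fractions: 1/(k(k+2)) = (1/2)[1/k - 1/(k+2)]
Telescoping leaves the first two and last two terms:
= (1/2)[1/27 + 1/28 - 1/101 - 1/102]
= 68857/2596104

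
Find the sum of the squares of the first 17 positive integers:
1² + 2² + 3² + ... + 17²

Formula: ∑k² = n(n+1)(2n+1)/6
= 17×18×35/6
= 10710/6
= 1785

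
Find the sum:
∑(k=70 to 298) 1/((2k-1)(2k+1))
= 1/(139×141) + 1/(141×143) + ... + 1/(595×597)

Partial fractions: 1/((2k-1)(2k+1)) = (1/2)[1/(2k-1) - 1/(2k+1)]
The series telescopes:
= (1/2)[1/139 - 1/597]
= 229/82983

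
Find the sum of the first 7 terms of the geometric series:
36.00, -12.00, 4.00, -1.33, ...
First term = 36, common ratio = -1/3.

Sₙ = a(1 - rⁿ) / (1 - r)
S_7 = 36(1 - (-1/3)^7) / (1 - (-1/3))
S_7 = 36(1 - (-1/2187)) / (4/3)
S_7 = 2188/81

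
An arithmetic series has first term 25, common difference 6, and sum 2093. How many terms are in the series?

Using S = n/2 × [2a + (n-1)d]
2093 = n/2 × [2(25) + (n-1)(6)]
2093 = n/2 × [50 + 6n - 6]
4186 = n × [44 + 6n]
6n² + (44)n - 4186 = 0
Discriminant: Δ = (44)² - 4(6)(-4186) = 1936 + 100464 = 102400
√Δ = 320
n = [-(44) + √Δ] / (2·6) = (-44 + 320) / 12 = 276 / 12 = 23
(The negative root is discarded since n must be a positive integer.)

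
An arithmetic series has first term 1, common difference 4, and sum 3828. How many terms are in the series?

Using S = n/2 × [2a + (n-1)d]
3828 = n/2 × [2(1) + (n-1)(4)]
3828 = n/2 × [2 + 4n - 4]
7656 = n × [-2 + 4n]
4n² + (-2)n - 7656 = 0
Discriminant: Δ = (-2)² - 4(4)(-7656) = 4 + 122496 = 122500
√Δ = 350
n = [-(-2) + √Δ] / (2·4) = (2 + 350) / 8 = 352 / 8 = 44
(The negative root is discarded since n must be a positive integer.)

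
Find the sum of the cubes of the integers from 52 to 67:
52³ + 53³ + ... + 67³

Use ∑_{k=1}^{n} k³ = [n(n+1)/2]², then subtract the first 51 terms.
∑_{k=1}^{67} k³ = [67×68/2]² = 2278² = 5189284
∑_{k=1}^{51} k³ = [51×52/2]² = 1326² = 1758276
∑_{k=52}^{67} k³ = 5189284 - 1758276 = 3431008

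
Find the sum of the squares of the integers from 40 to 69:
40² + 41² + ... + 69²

Use ∑_{k=1}^{n} k² = n(n+1)(2n+1)/6, then subtract the first 39 terms.
∑_{k=1}^{69} k² = 69×70×139/6 = 111895
∑_{k=1}^{39} k² = 39×40×79/6 = 20540
∑_{k=40}^{69} k² = 111895 - 20540 = 91355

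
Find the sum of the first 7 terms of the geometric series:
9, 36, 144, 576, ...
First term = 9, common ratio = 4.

Sₙ = a(1 - rⁿ) / (1 - r)
S_7 = 9(1 - 4^7) / (1 - 4)
S_7 = 9(1 - 16384) / (-3)
S_7 = 49149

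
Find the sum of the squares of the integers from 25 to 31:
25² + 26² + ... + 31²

Use ∑_{k=1}^{n} k² = n(n+1)(2n+1)/6, then subtract the first 24 terms.
∑_{k=1}^{31} k² = 31×32×63/6 = 10416
∑_{k=1}^{24} k² = 24×25×49/6 = 4900
∑_{k=25}^{31} k² = 10416 - 4900 = 5516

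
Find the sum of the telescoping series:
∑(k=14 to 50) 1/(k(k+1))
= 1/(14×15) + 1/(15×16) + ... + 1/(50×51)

Partial fractions: 1/(k(k+1)) = 1/k - 1/(k+1)
The series telescopes:
= (1/14 - 1/15) + (1/15 - 1/16) + ... + (1/50 - 1/51)
= 1/14 - 1/51
= 37/714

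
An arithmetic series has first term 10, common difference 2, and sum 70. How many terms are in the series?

Using S = n/2 × [2a + (n-1)d]
70 = n/2 × [2(10) + (n-1)(2)]
70 = n/2 × [20 + 2n - 2]
140 = n × [18 + 2n]
2n² + (18)n - 140 = 0
Discriminant: Δ = (18)² - 4(2)(-140) = 324 + 1120 = 1444
√Δ = 38
n = [-(18) + √Δ] / (2·2) = (-18 + 38) / 4 = 20 / 4 = 5
(The negative root is discarded since n must be a positive integer.)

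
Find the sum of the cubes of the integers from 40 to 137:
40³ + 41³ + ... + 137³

Use ∑_{k=1}^{n} k³ = [n(n+1)/2]², then subtract the first 39 terms.
∑_{k=1}^{137} k³ = [137×138/2]² = 9453² = 89359209
∑_{k=1}^{39} k³ = [39×40/2]² = 780² = 608400
∑_{k=40}^{137} k³ = 89359209 - 608400 = 88750809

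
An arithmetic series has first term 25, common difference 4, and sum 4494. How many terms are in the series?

Using S = n/2 × [2a + (n-1)d]
4494 = n/2 × [2(25) + (n-1)(4)]
4494 = n/2 × [50 + 4n - 4]
8988 = n × [46 + 4n]
4n² + (46)n - 8988 = 0
Discriminant: Δ = (46)² - 4(4)(-8988) = 2116 + 143808 = 145924
√Δ = 382
n = [-(46) + √Δ] / (2·4) = (-46 + 382) / 8 = 336 / 8 = 42
(The negative root is discarded since n must be a positive integer.)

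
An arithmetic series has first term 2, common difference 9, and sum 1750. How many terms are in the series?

Using S = n/2 × [2a + (n-1)d]
1750 = n/2 × [2(2) + (n-1)(9)]
1750 = n/2 × [4 + 9n - 9]
3500 = n × [-5 + 9n]
9n² + (-5)n - 3500 = 0
Discriminant: Δ = (-5)² - 4(9)(-3500) = 25 + 126000 = 126025
√Δ = 355
n = [-(-5) + √Δ] / (2·9) = (5 + 355) / 18 = 360 / 18 = 20
(The negative root is discarded since n must be a positive integer.)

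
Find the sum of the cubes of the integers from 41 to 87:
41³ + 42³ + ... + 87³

Use ∑_{k=1}^{n} k³ = [n(n+1)/2]², then subtract the first 40 terms.
∑_{k=1}^{87} k³ = [87×88/2]² = 3828² = 14653584
∑_{k=1}^{40} k³ = [40×41/2]² = 820² = 672400
∑_{k=41}^{87} k³ = 14653584 - 672400 = 13981184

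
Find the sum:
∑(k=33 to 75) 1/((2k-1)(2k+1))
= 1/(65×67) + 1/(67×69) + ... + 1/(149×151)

Partial fractions: 1/((2k-1)(2k+1)) = (1/2)[1/(2k-1) - 1/(2k+1)]
The series telescopes:
= (1/2)[1/65 - 1/151]
= 43/9815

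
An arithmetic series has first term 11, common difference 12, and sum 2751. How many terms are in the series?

Using S = n/2 × [2a + (n-1)d]
2751 = n/2 × [2(11) + (n-1)(12)]
2751 = n/2 × [22 + 12n - 12]
5502 = n × [10 + 12n]
12n² + (10)n - 5502 = 0
Discriminant: Δ = (10)² - 4(12)(-5502) = 100 + 264096 = 264196
√Δ = 514
n = [-(10) + √Δ] / (2·12) = (-10 + 514) / 24 = 504 / 24 = 21
(The negative root is discarded since n must be a positive integer.)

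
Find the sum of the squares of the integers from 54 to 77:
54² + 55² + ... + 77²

Use ∑_{k=1}^{n} k² = n(n+1)(2n+1)/6, then subtract the first 53 terms.
∑_{k=1}^{77} k² = 77×78×155/6 = 155155
∑_{k=1}^{53} k² = 53×54×107/6 = 51039
∑_{k=54}^{77} k² = 155155 - 51039 = 104116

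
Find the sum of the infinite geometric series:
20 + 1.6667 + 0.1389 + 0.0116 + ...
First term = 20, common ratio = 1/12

For |r| < 1, S = a / (1 - r)
S = 20 / (1 - (1/12))
S = 20 / (11/12)
S = 240/11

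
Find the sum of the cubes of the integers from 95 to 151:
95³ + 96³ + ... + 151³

Use ∑_{k=1}^{n} k³ = [n(n+1)/2]², then subtract the first 94 terms.
∑_{k=1}^{151} k³ = [151×152/2]² = 11476² = 131698576
∑_{k=1}^{94} k³ = [94×95/2]² = 4465² = 19936225
∑_{k=95}^{151} k³ = 131698576 - 19936225 = 111762351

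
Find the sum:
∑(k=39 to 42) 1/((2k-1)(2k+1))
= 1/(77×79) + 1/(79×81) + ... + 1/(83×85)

Partial fractions: 1/((2k-1)(2k+1)) = (1/2)[1/(2k-1) - 1/(2k+1)]
The series telescopes:
= (1/2)[1/77 - 1/85]
= 4/6545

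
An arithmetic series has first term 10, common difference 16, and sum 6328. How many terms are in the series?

Using S = n/2 × [2a + (n-1)d]
6328 = n/2 × [2(10) + (n-1)(16)]
6328 = n/2 × [20 + 16n - 16]
12656 = n × [4 + 16n]
16n² + (4)n - 12656 = 0
Discriminant: Δ = (4)² - 4(16)(-12656) = 16 + 809984 = 810000
√Δ = 900
n = [-(4) + √Δ] / (2·16) = (-4 + 900) / 32 = 896 / 32 = 28
(The negative root is discarded since n must be a positive integer.)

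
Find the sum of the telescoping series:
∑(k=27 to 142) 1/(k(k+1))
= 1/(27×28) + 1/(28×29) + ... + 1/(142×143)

Partial fractions: 1/(k(k+1)) = 1/k - 1/(k+1)
The series telescopes:
= (1/27 - 1/28) + (1/28 - 1/29) + ... + (1/142 - 1/143)
= 1/27 - 1/143
= 116/3861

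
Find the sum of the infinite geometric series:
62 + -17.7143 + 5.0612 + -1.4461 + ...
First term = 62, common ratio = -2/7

For |r| < 1, S = a / (1 - r)
S = 62 / (1 - (-2/7))
S = 62 / (9/7)
S = 434/9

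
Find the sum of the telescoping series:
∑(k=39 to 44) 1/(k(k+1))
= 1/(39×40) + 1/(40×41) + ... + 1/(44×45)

Partial fractions: 1/(k(k+1)) = 1/k - 1/(k+1)
The series telescopes:
= (1/39 - 1/40) + (1/40 - 1/41) + ... + (1/44 - 1/45)
= 1/39 - 1/45
= 2/585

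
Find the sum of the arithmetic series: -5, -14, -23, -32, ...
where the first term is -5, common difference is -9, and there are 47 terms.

Sₙ = n/2 × (first + last)
Last term = a + (n-1)d = -5 + (47-1)×(-9) = -419
S_47 = 47/2 × (-5 + (-419))
S_47 = 47/2 × (-424) = -9964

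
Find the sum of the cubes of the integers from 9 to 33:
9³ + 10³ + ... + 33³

Use ∑_{k=1}^{n} k³ = [n(n+1)/2]², then subtract the first 8 terms.
∑_{k=1}^{33} k³ = [33×34/2]² = 561² = 314721
∑_{k=1}^{8} k³ = [8×9/2]² = 36² = 1296
∑_{k=9}^{33} k³ = 314721 - 1296 = 313425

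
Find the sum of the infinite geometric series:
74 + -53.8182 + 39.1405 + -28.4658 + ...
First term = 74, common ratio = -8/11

For |r| < 1, S = a / (1 - r)
S = 74 / (1 - (-8/11))
S = 74 / (19/11)
S = 814/19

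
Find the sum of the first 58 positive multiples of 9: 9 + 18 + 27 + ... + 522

Factor out 9: = 9(1 + 2 + ... + 58) = 9 × n(n+1)/2
= 9 × 58×59/2
= 9 × 1711
= 15399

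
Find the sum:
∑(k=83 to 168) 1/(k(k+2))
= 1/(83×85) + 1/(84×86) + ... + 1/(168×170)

Partial fractions: 1/(k(k+2)) = (1/2)[1/k - 1/(k+2)]
Telescoping leaves the first two and last two terms:
= (1/2)[1/83 + 1/84 - 1/169 - 1/170]
= 1217201/200305560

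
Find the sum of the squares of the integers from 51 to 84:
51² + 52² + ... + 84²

Use ∑_{k=1}^{n} k² = n(n+1)(2n+1)/6, then subtract the first 50 terms.
∑_{k=1}^{84} k² = 84×85×169/6 = 201110
∑_{k=1}^{50} k² = 50×51×101/6 = 42925
∑_{k=51}^{84} k² = 201110 - 42925 = 158185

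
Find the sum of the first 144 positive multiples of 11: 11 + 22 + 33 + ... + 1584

Factor out 11: = 11(1 + 2 + ... + 144) = 11 × n(n+1)/2
= 11 × 144×145/2
= 11 × 10440
= 114840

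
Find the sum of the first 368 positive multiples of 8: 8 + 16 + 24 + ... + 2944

Factor out 8: = 8(1 + 2 + ... + 368) = 8 × n(n+1)/2
= 8 × 368×369/2
= 8 × 67896
= 543168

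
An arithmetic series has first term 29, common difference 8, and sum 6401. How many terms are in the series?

Using S = n/2 × [2a + (n-1)d]
6401 = n/2 × [2(29) + (n-1)(8)]
6401 = n/2 × [58 + 8n - 8]
12802 = n × [50 + 8n]
8n² + (50)n - 12802 = 0
Discriminant: Δ = (50)² - 4(8)(-12802) = 2500 + 409664 = 412164
√Δ = 642
n = [-(50) + √Δ] / (2·8) = (-50 + 642) / 16 = 592 / 16 = 37
(The negative root is discarded since n must be a positive integer.)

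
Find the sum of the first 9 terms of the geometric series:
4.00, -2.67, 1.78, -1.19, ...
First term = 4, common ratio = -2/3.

Sₙ = a(1 - rⁿ) / (1 - r)
S_9 = 4(1 - (-2/3)^9) / (1 - (-2/3))
S_9 = 4(1 - (-512/19683)) / (5/3)
S_9 = 16156/6561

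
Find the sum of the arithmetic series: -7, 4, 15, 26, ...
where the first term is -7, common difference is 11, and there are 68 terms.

Sₙ = n/2 × (first + last)
Last term = a + (n-1)d = -7 + (68-1)×11 = 730
S_68 = 68/2 × (-7 + 730)
S_68 = 68/2 × 723 = 24582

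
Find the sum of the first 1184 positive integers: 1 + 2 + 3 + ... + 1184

Formula: ∑k = n(n+1)/2
= 1184×1185/2
= 1403040/2
= 701520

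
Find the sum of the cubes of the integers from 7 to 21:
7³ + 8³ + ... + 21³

Use ∑_{k=1}^{n} k³ = [n(n+1)/2]², then subtract the first 6 terms.
∑_{k=1}^{21} k³ = [21×22/2]² = 231² = 53361
∑_{k=1}^{6} k³ = [6×7/2]² = 21² = 441
∑_{k=7}^{21} k³ = 53361 - 441 = 52920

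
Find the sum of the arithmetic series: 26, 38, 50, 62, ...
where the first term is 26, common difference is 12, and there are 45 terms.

Sₙ = n/2 × (first + last)
Last term = a + (n-1)d = 26 + (45-1)×12 = 554
S_45 = 45/2 × (26 + 554)
S_45 = 45/2 × 580 = 13050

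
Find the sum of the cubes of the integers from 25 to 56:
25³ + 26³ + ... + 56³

Use ∑_{k=1}^{n} k³ = [n(n+1)/2]², then subtract the first 24 terms.
∑_{k=1}^{56} k³ = [56×57/2]² = 1596² = 2547216
∑_{k=1}^{24} k³ = [24×25/2]² = 300² = 90000
∑_{k=25}^{56} k³ = 2547216 - 90000 = 2457216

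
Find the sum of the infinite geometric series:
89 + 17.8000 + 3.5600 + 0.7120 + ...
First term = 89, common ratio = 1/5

For |r| < 1, S = a / (1 - r)
S = 89 / (1 - (1/5))
S = 89 / (4/5)
S = 445/4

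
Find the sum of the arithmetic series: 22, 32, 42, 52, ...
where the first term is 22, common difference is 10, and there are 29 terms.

Sₙ = n/2 × (first + last)
Last term = a + (n-1)d = 22 + (29-1)×10 = 302
S_29 = 29/2 × (22 + 302)
S_29 = 29/2 × 324 = 4698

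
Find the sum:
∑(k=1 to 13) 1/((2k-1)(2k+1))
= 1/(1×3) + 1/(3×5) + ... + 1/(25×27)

Partial fractions: 1/((2k-1)(2k+1)) = (1/2)[1/(2k-1) - 1/(2k+1)]
The series telescopes:
= (1/2)[1/1 - 1/27]
= 13/27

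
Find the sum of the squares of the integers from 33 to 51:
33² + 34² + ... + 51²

Use ∑_{k=1}^{n} k² = n(n+1)(2n+1)/6, then subtract the first 32 terms.
∑_{k=1}^{51} k² = 51×52×103/6 = 45526
∑_{k=1}^{32} k² = 32×33×65/6 = 11440
∑_{k=33}^{51} k² = 45526 - 11440 = 34086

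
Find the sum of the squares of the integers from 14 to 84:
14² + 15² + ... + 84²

Use ∑_{k=1}^{n} k² = n(n+1)(2n+1)/6, then subtract the first 13 terms.
∑_{k=1}^{84} k² = 84×85×169/6 = 201110
∑_{k=1}^{13} k² = 13×14×27/6 = 819
∑_{k=14}^{84} k² = 201110 - 819 = 200291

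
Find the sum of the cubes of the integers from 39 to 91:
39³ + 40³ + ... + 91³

Use ∑_{k=1}^{n} k³ = [n(n+1)/2]², then subtract the first 38 terms.
∑_{k=1}^{91} k³ = [91×92/2]² = 4186² = 17522596
∑_{k=1}^{38} k³ = [38×39/2]² = 741² = 549081
∑_{k=39}^{91} k³ = 17522596 - 549081 = 16973515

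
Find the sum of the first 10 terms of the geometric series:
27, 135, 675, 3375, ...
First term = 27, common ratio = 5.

Sₙ = a(1 - rⁿ) / (1 - r)
S_10 = 27(1 - 5^10) / (1 - 5)
S_10 = 27(1 - 9765625) / (-4)
S_10 = 65917962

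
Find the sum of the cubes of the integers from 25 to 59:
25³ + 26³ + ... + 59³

Use ∑_{k=1}^{n} k³ = [n(n+1)/2]², then subtract the first 24 terms.
∑_{k=1}^{59} k³ = [59×60/2]² = 1770² = 3132900
∑_{k=1}^{24} k³ = [24×25/2]² = 300² = 90000
∑_{k=25}^{59} k³ = 3132900 - 90000 = 3042900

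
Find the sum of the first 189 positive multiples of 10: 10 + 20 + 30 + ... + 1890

Factor out 10: = 10(1 + 2 + ... + 189) = 10 × n(n+1)/2
= 10 × 189×190/2
= 10 × 17955
= 179550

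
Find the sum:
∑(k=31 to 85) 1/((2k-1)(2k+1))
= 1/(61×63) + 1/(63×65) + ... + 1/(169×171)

Partial fractions: 1/((2k-1)(2k+1)) = (1/2)[1/(2k-1) - 1/(2k+1)]
The series telescopes:
= (1/2)[1/61 - 1/171]
= 55/10431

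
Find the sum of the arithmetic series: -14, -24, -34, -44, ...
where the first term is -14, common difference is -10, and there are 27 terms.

Sₙ = n/2 × (first + last)
Last term = a + (n-1)d = -14 + (27-1)×(-10) = -274
S_27 = 27/2 × (-14 + (-274))
S_27 = 27/2 × (-288) = -3888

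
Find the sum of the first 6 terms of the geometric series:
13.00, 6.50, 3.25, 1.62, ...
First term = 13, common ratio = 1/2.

Sₙ = a(1 - rⁿ) / (1 - r)
S_6 = 13(1 - (1/2)^6) / (1 - (1/2))
S_6 = 13(1 - (1/64)) / (1/2)
S_6 = 819/32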